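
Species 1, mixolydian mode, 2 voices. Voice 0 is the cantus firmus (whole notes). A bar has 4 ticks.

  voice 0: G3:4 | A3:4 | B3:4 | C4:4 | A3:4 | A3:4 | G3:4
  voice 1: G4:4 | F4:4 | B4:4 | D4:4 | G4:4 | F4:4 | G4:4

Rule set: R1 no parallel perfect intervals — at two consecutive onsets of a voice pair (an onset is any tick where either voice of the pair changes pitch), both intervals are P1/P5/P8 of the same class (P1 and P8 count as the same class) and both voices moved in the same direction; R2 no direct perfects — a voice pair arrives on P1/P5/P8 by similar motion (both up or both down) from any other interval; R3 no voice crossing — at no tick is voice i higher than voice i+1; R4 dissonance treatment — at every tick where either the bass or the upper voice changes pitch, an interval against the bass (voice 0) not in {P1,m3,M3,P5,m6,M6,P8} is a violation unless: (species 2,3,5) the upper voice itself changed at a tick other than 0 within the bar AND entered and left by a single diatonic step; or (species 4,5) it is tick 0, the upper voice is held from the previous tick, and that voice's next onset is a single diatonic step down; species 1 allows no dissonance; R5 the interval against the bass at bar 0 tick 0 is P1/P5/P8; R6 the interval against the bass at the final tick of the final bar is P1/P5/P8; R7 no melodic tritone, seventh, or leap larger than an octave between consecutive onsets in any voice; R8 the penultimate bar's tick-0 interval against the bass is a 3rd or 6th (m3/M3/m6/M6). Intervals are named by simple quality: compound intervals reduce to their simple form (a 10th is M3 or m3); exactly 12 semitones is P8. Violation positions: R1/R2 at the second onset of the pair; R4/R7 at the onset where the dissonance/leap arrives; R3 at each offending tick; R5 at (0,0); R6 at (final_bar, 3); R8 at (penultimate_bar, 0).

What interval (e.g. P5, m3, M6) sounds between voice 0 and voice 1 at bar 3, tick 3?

voice 0=C4 voice 1=D4 -> M2

M2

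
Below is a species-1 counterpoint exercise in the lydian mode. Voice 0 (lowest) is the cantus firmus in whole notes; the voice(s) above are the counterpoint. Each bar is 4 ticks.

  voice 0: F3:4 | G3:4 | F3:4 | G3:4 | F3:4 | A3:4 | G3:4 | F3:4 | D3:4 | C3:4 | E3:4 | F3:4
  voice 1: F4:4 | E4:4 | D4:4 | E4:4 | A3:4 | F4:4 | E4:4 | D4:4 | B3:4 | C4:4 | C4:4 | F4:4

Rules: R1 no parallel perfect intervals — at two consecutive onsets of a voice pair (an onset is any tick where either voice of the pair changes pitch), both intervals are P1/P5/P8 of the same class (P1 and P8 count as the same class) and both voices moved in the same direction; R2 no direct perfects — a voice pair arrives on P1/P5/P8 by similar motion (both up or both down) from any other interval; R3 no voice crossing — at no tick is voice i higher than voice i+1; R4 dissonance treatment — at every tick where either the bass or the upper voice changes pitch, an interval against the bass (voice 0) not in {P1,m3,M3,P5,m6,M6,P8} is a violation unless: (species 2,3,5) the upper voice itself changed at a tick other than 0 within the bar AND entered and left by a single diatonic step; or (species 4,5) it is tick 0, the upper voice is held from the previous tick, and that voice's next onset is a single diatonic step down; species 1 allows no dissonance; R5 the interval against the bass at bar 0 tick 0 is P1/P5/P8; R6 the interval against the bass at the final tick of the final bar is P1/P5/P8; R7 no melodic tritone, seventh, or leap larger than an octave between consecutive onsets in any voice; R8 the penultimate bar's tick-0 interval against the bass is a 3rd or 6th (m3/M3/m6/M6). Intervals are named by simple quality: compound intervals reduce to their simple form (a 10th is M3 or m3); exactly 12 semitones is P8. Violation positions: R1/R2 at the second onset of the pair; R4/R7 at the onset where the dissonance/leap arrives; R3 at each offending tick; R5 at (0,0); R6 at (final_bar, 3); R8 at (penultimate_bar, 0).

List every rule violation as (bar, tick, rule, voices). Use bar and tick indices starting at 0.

bar 0: v0=F3 v1=F4 downbeat P8
bar 1: v0=G3 v1=E4 downbeat M6
bar 2: v0=F3 v1=D4 downbeat M6
bar 3: v0=G3 v1=E4 downbeat M6
bar 4: v0=F3 v1=A3 downbeat M3
bar 5: v0=A3 v1=F4 downbeat m6
bar 6: v0=G3 v1=E4 downbeat M6
bar 7: v0=F3 v1=D4 downbeat M6
bar 8: v0=D3 v1=B3 downbeat M6
bar 9: v0=C3 v1=C4 downbeat P8
bar 10: v0=E3 v1=C4 downbeat m6
bar 11: v0=F3 v1=F4 downbeat P8
  -> R2 @ bar 11 tick 0 v(0, 1): E3/C4 m6 -> F3/F4 P8 similar

(11, 0, R2, (0, 1))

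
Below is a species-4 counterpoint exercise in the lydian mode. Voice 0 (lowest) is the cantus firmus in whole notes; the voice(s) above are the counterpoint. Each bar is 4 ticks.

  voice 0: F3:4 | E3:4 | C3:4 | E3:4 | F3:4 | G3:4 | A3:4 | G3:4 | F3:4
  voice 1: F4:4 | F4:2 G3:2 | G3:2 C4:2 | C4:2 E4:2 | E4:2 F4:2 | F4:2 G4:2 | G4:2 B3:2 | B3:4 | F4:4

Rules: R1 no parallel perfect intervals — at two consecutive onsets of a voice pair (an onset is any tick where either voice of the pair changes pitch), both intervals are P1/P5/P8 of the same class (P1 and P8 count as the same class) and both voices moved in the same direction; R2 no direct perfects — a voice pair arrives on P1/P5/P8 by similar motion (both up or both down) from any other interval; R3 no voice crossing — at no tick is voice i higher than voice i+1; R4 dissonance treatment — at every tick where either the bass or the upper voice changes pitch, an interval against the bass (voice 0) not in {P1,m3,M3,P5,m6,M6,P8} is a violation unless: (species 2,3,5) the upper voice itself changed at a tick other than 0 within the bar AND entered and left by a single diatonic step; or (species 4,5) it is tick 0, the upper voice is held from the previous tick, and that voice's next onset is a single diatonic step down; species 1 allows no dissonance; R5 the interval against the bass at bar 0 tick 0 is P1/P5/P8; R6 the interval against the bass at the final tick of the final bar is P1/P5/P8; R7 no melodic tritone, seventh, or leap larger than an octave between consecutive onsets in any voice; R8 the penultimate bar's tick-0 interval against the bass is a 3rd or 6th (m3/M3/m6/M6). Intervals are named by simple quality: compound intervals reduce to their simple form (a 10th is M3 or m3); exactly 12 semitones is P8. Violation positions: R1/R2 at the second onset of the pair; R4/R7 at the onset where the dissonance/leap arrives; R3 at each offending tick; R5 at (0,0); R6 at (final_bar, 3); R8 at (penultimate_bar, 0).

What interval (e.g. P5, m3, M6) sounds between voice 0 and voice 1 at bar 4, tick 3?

P8

voice 0=F3 voice 1=F4 -> P8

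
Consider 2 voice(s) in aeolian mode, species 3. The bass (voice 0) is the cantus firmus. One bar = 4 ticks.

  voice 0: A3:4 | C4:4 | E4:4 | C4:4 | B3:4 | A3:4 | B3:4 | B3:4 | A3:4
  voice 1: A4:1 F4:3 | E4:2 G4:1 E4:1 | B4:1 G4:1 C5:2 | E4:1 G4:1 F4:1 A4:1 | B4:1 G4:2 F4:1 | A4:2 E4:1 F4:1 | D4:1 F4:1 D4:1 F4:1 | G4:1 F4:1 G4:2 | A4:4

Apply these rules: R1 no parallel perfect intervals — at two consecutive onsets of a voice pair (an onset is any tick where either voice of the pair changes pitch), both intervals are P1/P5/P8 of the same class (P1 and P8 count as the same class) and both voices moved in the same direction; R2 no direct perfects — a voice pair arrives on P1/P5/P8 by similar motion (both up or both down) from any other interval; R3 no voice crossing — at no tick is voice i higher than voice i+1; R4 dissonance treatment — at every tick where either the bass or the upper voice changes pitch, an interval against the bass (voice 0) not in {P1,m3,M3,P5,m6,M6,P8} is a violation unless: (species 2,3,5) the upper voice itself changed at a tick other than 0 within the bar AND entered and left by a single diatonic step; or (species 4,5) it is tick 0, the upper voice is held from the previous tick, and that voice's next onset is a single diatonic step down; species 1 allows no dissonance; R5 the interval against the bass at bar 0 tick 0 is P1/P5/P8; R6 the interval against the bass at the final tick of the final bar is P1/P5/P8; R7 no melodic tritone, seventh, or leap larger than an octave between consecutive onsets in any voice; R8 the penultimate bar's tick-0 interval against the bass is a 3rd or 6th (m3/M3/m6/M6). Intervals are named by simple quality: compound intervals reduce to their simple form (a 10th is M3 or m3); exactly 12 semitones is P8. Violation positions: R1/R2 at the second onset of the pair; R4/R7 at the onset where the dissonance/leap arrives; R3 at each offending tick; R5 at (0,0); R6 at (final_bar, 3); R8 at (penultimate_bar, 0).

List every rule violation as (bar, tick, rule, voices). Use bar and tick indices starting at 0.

(2, 0, R2, (0, 1))
(3, 2, R4, (0, 1))
(4, 3, R4, (0, 1))
(6, 1, R4, (0, 1))
(6, 3, R4, (0, 1))

bar 0: v0=A3 v1=A4 downbeat P8
bar 1: v0=C4 v1=E4 downbeat M3
bar 2: v0=E4 v1=B4 downbeat P5
bar 3: v0=C4 v1=E4 downbeat M3
bar 4: v0=B3 v1=B4 downbeat P8
bar 5: v0=A3 v1=A4 downbeat P8
bar 6: v0=B3 v1=D4 downbeat m3
bar 7: v0=B3 v1=G4 downbeat m6
bar 8: v0=A3 v1=A4 downbeat P8
  -> R2 @ bar 2 tick 0 v(0, 1): C4/E4 M3 -> E4/B4 P5 similar
  -> R4 @ bar 3 tick 2 v(0, 1): C4/F4 P4 untreated
  -> R4 @ bar 4 tick 3 v(0, 1): B3/F4 TT untreated
  -> R4 @ bar 6 tick 1 v(0, 1): B3/F4 TT untreated
  -> R4 @ bar 6 tick 3 v(0, 1): B3/F4 TT untreated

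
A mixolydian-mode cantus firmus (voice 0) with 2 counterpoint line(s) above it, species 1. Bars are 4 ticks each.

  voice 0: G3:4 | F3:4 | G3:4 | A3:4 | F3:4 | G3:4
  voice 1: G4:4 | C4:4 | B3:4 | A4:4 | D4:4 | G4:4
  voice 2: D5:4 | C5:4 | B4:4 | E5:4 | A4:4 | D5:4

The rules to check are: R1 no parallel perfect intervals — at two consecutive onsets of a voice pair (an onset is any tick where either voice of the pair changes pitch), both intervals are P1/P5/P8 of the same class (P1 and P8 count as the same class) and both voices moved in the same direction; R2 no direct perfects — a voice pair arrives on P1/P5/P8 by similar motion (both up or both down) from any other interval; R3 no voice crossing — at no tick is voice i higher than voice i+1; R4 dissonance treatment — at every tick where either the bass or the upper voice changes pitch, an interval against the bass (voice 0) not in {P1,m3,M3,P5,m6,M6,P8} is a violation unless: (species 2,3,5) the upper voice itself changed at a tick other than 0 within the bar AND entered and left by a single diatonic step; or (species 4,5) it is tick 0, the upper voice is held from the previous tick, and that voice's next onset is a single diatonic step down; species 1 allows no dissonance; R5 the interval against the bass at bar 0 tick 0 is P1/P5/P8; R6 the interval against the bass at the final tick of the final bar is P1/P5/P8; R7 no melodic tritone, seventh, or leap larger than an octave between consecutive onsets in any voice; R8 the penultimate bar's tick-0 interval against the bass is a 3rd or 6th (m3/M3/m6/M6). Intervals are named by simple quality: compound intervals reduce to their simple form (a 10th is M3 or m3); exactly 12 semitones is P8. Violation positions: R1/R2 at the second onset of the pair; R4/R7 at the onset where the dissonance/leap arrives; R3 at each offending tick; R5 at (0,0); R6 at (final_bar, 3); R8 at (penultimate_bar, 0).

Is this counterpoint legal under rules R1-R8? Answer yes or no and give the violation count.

bar 0: v0=G3 v1=G4 v2=D5 (P5)
bar 1: v0=F3 v1=C4 v2=C5 (P5)
bar 2: v0=G3 v1=B3 v2=B4 (M3)
bar 3: v0=A3 v1=A4 v2=E5 (P5)
bar 4: v0=F3 v1=D4 v2=A4 (M3)
bar 5: v0=G3 v1=G4 v2=D5 (P5)
  R1 @ bar1.0: G3/D5 P5 -> F3/C5 P5 similar
  R2 @ bar1.0: G3/G4 P8 -> F3/C4 P5 similar
  R2 @ bar1.0: G4/D5 P5 -> C4/C5 P8 similar
  R1 @ bar2.0: C4/C5 P8 -> B3/B4 P8 similar
  R2 @ bar3.0: G3/B3 M3 -> A3/A4 P8 similar
  R2 @ bar3.0: G3/B4 M3 -> A3/E5 P5 similar
  R2 @ bar3.0: B3/B4 P8 -> A4/E5 P5 similar
  R7 @ bar3.0: B3->A4 leap 10st
  R1 @ bar4.0: A4/E5 P5 -> D4/A4 P5 similar
  R1 @ bar5.0: D4/A4 P5 -> G4/D5 P5 similar
  R2 @ bar5.0: F3/D4 M6 -> G3/G4 P8 similar
  R2 @ bar5.0: F3/A4 M3 -> G3/D5 P5 similar

No (12 violations)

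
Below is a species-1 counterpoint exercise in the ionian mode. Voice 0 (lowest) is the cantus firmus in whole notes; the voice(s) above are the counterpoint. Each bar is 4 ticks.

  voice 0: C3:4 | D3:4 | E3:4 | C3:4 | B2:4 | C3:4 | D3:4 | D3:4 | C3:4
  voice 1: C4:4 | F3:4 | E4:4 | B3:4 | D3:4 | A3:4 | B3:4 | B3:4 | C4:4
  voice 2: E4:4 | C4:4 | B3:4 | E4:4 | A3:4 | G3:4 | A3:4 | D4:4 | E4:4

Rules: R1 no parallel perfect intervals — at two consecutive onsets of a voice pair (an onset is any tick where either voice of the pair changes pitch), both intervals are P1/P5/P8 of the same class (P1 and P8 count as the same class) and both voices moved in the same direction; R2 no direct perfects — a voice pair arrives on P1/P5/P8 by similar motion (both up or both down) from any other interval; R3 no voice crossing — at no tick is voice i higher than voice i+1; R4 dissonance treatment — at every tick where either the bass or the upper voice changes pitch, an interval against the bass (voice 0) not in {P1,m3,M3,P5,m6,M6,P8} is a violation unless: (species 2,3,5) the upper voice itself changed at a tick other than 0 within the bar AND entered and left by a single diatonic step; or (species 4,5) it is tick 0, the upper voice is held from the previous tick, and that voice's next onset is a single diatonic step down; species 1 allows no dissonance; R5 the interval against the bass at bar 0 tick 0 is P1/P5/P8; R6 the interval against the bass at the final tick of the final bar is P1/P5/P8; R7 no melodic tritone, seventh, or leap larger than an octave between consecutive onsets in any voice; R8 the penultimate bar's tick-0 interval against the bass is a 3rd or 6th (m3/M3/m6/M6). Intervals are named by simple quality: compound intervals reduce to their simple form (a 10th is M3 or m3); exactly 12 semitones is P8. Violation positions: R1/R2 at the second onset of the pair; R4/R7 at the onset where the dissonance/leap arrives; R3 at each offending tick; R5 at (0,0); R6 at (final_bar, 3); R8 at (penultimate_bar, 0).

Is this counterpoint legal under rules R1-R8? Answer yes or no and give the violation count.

No (23 violations)

bar 0: v0=C3 v1=C4 v2=E4 (M3)
bar 1: v0=D3 v1=F3 v2=C4 (m7)
bar 2: v0=E3 v1=E4 v2=B3 (P5)
bar 3: v0=C3 v1=B3 v2=E4 (M3)
bar 4: v0=B2 v1=D3 v2=A3 (m7)
bar 5: v0=C3 v1=A3 v2=G3 (P5)
bar 6: v0=D3 v1=B3 v2=A3 (P5)
bar 7: v0=D3 v1=B3 v2=D4 (P8)
bar 8: v0=C3 v1=C4 v2=E4 (M3)
  R5 @ bar0.0: opens on M3
  R2 @ bar1.0: C4/E4 M3 -> F3/C4 P5 similar
  R4 @ bar1.0: D3/C4 m7 untreated
  R2 @ bar2.0: D3/F3 m3 -> E3/E4 P8 similar
  R3 @ bar2.0: E4 above B3
  R7 @ bar2.0: F3->E4 leap 11st
  R3 @ bar2.1: E4 above B3
  R3 @ bar2.2: E4 above B3
  R3 @ bar2.3: E4 above B3
  R4 @ bar3.0: C3/B3 M7 untreated
  R2 @ bar4.0: B3/E4 P4 -> D3/A3 P5 similar
  R4 @ bar4.0: B2/A3 m7 untreated
  R3 @ bar5.0: A3 above G3
  R3 @ bar5.1: A3 above G3
  R3 @ bar5.2: A3 above G3
  R3 @ bar5.3: A3 above G3
  R1 @ bar6.0: C3/G3 P5 -> D3/A3 P5 similar
  R3 @ bar6.0: B3 above A3
  R3 @ bar6.1: B3 above A3
  R3 @ bar6.2: B3 above A3
  R3 @ bar6.3: B3 above A3
  R8 @ bar7.0: penult P8 not 3rd/6th
  R6 @ bar8.3: closes on M3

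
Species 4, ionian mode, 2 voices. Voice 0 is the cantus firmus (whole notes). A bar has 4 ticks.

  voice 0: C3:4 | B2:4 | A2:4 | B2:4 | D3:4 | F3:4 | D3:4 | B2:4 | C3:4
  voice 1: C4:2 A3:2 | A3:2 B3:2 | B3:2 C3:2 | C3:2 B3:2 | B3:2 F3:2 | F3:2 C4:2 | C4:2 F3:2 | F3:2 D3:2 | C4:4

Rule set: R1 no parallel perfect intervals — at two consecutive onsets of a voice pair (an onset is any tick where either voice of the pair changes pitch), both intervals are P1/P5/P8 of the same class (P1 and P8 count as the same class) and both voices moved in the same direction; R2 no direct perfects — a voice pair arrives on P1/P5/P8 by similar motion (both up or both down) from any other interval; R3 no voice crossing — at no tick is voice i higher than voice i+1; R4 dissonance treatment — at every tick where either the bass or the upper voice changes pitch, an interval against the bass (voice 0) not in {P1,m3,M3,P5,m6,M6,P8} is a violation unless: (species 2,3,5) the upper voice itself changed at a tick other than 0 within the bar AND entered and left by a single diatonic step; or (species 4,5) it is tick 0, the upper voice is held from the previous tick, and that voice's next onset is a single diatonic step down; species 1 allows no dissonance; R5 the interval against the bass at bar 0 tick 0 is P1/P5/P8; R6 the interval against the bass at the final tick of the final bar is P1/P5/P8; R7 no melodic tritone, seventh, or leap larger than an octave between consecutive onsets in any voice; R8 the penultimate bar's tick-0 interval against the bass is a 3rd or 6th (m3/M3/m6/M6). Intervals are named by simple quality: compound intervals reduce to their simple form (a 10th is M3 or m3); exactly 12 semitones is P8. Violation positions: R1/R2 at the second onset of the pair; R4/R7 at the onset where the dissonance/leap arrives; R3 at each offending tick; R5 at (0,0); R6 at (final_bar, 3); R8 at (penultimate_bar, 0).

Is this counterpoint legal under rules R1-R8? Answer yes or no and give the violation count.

No (11 violations)

bar 0: v0=C3 v1=C4 (P8)
bar 1: v0=B2 v1=A3 (m7)
bar 2: v0=A2 v1=B3 (M2)
bar 3: v0=B2 v1=C3 (m2)
bar 4: v0=D3 v1=B3 (M6)
bar 5: v0=F3 v1=F3 (P1)
bar 6: v0=D3 v1=C4 (m7)
bar 7: v0=B2 v1=F3 (TT)
bar 8: v0=C3 v1=C4 (P8)
  R4 @ bar1.0: B2/A3 m7 untreated
  R4 @ bar2.0: A2/B3 M2 untreated
  R7 @ bar2.2: B3->C3 leap 11st
  R4 @ bar3.0: B2/C3 m2 untreated
  R7 @ bar3.2: C3->B3 leap 11st
  R7 @ bar4.2: B3->F3 leap 6st
  R4 @ bar6.0: D3/C4 m7 untreated
  R4 @ bar7.0: B2/F3 TT untreated
  R8 @ bar7.0: penult TT not 3rd/6th
  R2 @ bar8.0: B2/D3 m3 -> C3/C4 P8 similar
  R7 @ bar8.0: D3->C4 leap 10st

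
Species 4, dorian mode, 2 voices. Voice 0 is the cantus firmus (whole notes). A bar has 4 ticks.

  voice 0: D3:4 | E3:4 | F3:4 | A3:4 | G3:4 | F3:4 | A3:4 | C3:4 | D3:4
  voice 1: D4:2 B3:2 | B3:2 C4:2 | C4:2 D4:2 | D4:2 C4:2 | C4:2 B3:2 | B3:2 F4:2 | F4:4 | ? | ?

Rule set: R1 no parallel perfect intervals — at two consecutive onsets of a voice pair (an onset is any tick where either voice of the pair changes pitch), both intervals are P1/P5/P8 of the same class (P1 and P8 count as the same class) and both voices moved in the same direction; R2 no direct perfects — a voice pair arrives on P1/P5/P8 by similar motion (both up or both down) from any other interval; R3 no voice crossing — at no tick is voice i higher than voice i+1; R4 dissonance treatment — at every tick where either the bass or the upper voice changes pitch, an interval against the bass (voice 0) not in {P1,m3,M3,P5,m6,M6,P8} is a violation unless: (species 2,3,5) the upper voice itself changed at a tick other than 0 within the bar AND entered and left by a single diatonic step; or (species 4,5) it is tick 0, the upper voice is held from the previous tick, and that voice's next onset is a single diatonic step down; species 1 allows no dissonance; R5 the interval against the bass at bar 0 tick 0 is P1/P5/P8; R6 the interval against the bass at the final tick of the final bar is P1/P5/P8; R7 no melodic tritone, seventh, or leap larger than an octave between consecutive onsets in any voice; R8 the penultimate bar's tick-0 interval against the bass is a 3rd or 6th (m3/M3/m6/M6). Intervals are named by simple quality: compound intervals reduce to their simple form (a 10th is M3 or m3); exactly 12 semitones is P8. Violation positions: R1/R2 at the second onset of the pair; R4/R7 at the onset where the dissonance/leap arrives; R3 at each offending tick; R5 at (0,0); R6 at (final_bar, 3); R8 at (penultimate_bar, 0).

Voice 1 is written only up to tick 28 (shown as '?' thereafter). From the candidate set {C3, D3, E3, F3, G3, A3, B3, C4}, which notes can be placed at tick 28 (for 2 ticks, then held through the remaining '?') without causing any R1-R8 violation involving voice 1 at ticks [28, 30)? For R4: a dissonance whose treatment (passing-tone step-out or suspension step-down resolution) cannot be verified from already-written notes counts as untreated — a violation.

{A3}

C3: violates R2,R7,R8
D3: violates R4,R7,R8
E3: violates R7
F3: violates R4,R8
G3: violates R2,R7,R8
A3: legal
B3: violates R4,R7,R8
C4: violates R2,R8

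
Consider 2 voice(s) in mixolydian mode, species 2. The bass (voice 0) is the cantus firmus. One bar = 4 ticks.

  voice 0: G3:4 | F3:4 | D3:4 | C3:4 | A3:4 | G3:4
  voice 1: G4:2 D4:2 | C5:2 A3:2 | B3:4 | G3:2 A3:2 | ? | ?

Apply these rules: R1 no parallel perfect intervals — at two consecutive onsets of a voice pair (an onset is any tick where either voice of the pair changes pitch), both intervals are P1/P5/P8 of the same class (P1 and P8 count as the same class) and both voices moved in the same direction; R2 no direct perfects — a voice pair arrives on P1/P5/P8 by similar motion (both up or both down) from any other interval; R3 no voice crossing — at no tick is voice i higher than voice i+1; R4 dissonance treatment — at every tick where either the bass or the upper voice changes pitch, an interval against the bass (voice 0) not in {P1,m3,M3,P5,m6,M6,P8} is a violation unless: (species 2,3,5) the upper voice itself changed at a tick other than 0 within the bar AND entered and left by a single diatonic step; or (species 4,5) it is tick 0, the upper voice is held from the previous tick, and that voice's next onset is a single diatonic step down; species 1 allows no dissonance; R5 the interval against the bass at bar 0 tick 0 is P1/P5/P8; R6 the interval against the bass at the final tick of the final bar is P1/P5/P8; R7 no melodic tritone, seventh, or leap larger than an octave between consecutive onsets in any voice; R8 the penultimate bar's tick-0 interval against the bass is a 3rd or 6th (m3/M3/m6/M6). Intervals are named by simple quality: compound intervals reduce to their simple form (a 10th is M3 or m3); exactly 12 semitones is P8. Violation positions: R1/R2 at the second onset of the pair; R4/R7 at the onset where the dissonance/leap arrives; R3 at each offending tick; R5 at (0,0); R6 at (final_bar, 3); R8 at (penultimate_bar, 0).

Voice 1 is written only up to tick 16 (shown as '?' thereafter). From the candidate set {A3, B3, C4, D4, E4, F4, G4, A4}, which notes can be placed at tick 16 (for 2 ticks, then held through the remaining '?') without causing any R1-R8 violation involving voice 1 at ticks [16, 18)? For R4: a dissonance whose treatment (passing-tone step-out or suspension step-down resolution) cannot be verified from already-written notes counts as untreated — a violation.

A3: violates R8
B3: violates R4,R8
C4: legal
D4: violates R4,R8
E4: violates R2,R8
F4: legal
G4: violates R4,R7,R8
A4: violates R2,R8

{C4, F4}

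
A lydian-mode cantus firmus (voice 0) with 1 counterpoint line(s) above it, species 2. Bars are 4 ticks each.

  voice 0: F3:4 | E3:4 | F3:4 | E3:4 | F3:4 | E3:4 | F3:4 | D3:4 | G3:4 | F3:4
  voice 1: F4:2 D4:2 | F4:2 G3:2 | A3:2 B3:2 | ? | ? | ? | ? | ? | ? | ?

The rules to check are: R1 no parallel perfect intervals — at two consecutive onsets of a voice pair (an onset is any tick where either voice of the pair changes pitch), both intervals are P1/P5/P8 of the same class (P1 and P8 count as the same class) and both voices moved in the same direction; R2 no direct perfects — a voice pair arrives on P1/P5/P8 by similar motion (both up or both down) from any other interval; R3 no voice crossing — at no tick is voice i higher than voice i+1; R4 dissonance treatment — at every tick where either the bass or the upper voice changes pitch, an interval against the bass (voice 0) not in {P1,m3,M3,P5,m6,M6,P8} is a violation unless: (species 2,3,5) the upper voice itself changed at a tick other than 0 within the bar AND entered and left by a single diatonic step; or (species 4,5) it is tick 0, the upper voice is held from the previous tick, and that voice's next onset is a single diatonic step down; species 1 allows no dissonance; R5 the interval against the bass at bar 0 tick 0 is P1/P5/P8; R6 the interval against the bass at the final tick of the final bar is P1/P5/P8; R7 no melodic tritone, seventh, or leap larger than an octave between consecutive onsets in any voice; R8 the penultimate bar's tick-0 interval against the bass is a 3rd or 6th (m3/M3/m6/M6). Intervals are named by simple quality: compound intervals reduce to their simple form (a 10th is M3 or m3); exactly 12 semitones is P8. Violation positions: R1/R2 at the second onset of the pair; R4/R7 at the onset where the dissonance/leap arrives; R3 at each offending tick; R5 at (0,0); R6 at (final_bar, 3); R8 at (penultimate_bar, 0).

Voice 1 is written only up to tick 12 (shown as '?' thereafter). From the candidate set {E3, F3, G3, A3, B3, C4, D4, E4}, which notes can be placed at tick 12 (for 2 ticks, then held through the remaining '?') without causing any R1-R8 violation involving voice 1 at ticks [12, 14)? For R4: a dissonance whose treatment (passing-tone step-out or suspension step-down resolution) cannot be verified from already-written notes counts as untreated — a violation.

E3: violates R2
F3: violates R4,R7
G3: legal
A3: violates R4
B3: legal
C4: legal
D4: violates R4
E4: legal

{B3, C4, E4, G3}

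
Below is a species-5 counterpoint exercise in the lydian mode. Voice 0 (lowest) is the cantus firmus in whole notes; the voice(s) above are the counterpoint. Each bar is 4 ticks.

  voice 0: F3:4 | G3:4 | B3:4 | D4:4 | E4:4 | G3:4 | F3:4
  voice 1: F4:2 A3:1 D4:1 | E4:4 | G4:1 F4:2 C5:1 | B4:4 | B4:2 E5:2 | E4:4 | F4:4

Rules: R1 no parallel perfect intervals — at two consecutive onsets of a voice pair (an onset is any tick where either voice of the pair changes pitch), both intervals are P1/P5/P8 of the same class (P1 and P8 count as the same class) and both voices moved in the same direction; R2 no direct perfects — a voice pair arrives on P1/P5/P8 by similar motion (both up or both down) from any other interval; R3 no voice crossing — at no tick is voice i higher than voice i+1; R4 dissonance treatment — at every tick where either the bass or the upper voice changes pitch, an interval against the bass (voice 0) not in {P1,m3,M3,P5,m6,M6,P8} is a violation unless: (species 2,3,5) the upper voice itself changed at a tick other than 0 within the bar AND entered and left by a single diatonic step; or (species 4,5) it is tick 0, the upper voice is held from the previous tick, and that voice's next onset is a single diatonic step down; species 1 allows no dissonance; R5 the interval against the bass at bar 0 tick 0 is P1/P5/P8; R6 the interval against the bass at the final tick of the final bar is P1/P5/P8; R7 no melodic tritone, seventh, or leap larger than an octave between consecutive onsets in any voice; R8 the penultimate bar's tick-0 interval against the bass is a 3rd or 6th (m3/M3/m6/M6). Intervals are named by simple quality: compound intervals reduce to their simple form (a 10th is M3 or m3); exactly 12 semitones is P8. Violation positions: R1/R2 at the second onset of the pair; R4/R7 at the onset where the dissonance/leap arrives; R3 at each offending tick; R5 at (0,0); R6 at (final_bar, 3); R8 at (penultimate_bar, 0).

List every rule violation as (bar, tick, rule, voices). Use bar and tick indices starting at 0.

bar 0: v0=F3 v1=F4 downbeat P8
bar 1: v0=G3 v1=E4 downbeat M6
bar 2: v0=B3 v1=G4 downbeat m6
bar 3: v0=D4 v1=B4 downbeat M6
bar 4: v0=E4 v1=B4 downbeat P5
bar 5: v0=G3 v1=E4 downbeat M6
bar 6: v0=F3 v1=F4 downbeat P8
  -> R4 @ bar 2 tick 1 v(0, 1): B3/F4 TT untreated
  -> R4 @ bar 2 tick 3 v(0, 1): B3/C5 m2 untreated

(2, 1, R4, (0, 1))
(2, 3, R4, (0, 1))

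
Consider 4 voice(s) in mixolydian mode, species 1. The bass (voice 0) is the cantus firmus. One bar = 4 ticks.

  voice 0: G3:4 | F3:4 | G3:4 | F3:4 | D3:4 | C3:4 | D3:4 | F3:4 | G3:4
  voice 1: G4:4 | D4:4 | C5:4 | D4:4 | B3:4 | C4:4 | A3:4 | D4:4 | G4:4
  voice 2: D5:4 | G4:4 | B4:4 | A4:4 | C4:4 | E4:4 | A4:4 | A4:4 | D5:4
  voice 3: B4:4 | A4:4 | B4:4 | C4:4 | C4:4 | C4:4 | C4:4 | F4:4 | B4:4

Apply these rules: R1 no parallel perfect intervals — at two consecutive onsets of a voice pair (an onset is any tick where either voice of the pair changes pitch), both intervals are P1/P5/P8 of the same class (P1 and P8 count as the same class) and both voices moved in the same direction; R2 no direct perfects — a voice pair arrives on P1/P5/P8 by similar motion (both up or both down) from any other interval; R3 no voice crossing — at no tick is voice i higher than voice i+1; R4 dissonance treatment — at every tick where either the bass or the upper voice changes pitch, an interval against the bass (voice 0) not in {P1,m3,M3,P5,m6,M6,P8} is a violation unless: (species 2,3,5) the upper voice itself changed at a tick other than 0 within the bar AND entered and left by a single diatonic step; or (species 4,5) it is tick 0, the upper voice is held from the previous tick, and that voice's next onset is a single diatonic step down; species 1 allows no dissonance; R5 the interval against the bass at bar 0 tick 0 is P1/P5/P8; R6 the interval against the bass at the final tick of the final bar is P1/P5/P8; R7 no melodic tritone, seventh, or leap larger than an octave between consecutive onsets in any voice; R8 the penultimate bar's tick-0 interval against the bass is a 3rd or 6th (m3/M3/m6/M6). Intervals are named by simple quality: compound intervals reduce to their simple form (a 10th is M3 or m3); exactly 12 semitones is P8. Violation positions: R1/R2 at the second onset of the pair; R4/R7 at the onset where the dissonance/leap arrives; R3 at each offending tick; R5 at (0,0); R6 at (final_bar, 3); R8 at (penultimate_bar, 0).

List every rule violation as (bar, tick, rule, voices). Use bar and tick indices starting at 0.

bar 0: v0=G3 v1=G4 v2=D5 v3=B4 downbeat M3
bar 1: v0=F3 v1=D4 v2=G4 v3=A4 downbeat M3
bar 2: v0=G3 v1=C5 v2=B4 v3=B4 downbeat M3
bar 3: v0=F3 v1=D4 v2=A4 v3=C4 downbeat P5
bar 4: v0=D3 v1=B3 v2=C4 v3=C4 downbeat m7
bar 5: v0=C3 v1=C4 v2=E4 v3=C4 downbeat P8
bar 6: v0=D3 v1=A3 v2=A4 v3=C4 downbeat m7
bar 7: v0=F3 v1=D4 v2=A4 v3=F4 downbeat P8
bar 8: v0=G3 v1=G4 v2=D5 v3=B4 downbeat M3
  -> R3 @ bar 0 tick 0 v(2, 3): D5 above B4
  -> R5 @ bar 0 tick 0 v(0, 3): opens on M3
  -> R3 @ bar 0 tick 1 v(2, 3): D5 above B4
  -> R3 @ bar 0 tick 2 v(2, 3): D5 above B4
  -> R3 @ bar 0 tick 3 v(2, 3): D5 above B4
  -> R2 @ bar 1 tick 0 v(1, 3): G4/B4 M3 -> D4/A4 P5 similar
  -> R4 @ bar 1 tick 0 v(0, 2): F3/G4 M2 untreated
  -> R2 @ bar 2 tick 0 v(2, 3): G4/A4 M2 -> B4/B4 P1 similar
  -> R3 @ bar 2 tick 0 v(1, 2): C5 above B4
  -> R4 @ bar 2 tick 0 v(0, 1): G3/C5 P4 untreated
  -> R7 @ bar 2 tick 0 v(1,): D4->C5 leap 10st
  -> R3 @ bar 2 tick 1 v(1, 2): C5 above B4
  -> R3 @ bar 2 tick 2 v(1, 2): C5 above B4
  -> R3 @ bar 2 tick 3 v(1, 2): C5 above B4
  -> R2 @ bar 3 tick 0 v(0, 3): G3/B4 M3 -> F3/C4 P5 similar
  -> R2 @ bar 3 tick 0 v(1, 2): C5/B4 m2 -> D4/A4 P5 similar
  -> R3 @ bar 3 tick 0 v(2, 3): A4 above C4
  -> R7 @ bar 3 tick 0 v(1,): C5->D4 leap 10st
  -> R7 @ bar 3 tick 0 v(3,): B4->C4 leap 11st
  -> R3 @ bar 3 tick 1 v(2, 3): A4 above C4
  -> R3 @ bar 3 tick 2 v(2, 3): A4 above C4
  -> R3 @ bar 3 tick 3 v(2, 3): A4 above C4
  -> R4 @ bar 4 tick 0 v(0, 2): D3/C4 m7 untreated
  -> R4 @ bar 4 tick 0 v(0, 3): D3/C4 m7 untreated
  -> R3 @ bar 5 tick 0 v(2, 3): E4 above C4
  -> R3 @ bar 5 tick 1 v(2, 3): E4 above C4
  -> R3 @ bar 5 tick 2 v(2, 3): E4 above C4
  -> R3 @ bar 5 tick 3 v(2, 3): E4 above C4
  -> R2 @ bar 6 tick 0 v(0, 2): C3/E4 M3 -> D3/A4 P5 similar
  -> R3 @ bar 6 tick 0 v(2, 3): A4 above C4
  -> R4 @ bar 6 tick 0 v(0, 3): D3/C4 m7 untreated
  -> R3 @ bar 6 tick 1 v(2, 3): A4 above C4
  -> R3 @ bar 6 tick 2 v(2, 3): A4 above C4
  -> R3 @ bar 6 tick 3 v(2, 3): A4 above C4
  -> R2 @ bar 7 tick 0 v(0, 3): D3/C4 m7 -> F3/F4 P8 similar
  -> R3 @ bar 7 tick 0 v(2, 3): A4 above F4
  -> R8 @ bar 7 tick 0 v(0, 3): penult P8 not 3rd/6th
  -> R3 @ bar 7 tick 1 v(2, 3): A4 above F4
  -> R3 @ bar 7 tick 2 v(2, 3): A4 above F4
  -> R3 @ bar 7 tick 3 v(2, 3): A4 above F4
  -> R1 @ bar 8 tick 0 v(1, 2): D4/A4 P5 -> G4/D5 P5 similar
  -> R2 @ bar 8 tick 0 v(0, 1): F3/D4 M6 -> G3/G4 P8 similar
  -> R2 @ bar 8 tick 0 v(0, 2): F3/A4 M3 -> G3/D5 P5 similar
  -> R3 @ bar 8 tick 0 v(2, 3): D5 above B4
  -> R7 @ bar 8 tick 0 v(3,): F4->B4 leap 6st
  -> R3 @ bar 8 tick 1 v(2, 3): D5 above B4
  -> R3 @ bar 8 tick 2 v(2, 3): D5 above B4
  -> R3 @ bar 8 tick 3 v(2, 3): D5 above B4
  -> R6 @ bar 8 tick 3 v(0, 3): closes on M3

(0, 0, R3, (2, 3))
(0, 0, R5, (0, 3))
(0, 1, R3, (2, 3))
(0, 2, R3, (2, 3))
(0, 3, R3, (2, 3))
(1, 0, R2, (1, 3))
(1, 0, R4, (0, 2))
(2, 0, R2, (2, 3))
(2, 0, R3, (1, 2))
(2, 0, R4, (0, 1))
(2, 0, R7, (1,))
(2, 1, R3, (1, 2))
(2, 2, R3, (1, 2))
(2, 3, R3, (1, 2))
(3, 0, R2, (0, 3))
(3, 0, R2, (1, 2))
(3, 0, R3, (2, 3))
(3, 0, R7, (1,))
(3, 0, R7, (3,))
(3, 1, R3, (2, 3))
(3, 2, R3, (2, 3))
(3, 3, R3, (2, 3))
(4, 0, R4, (0, 2))
(4, 0, R4, (0, 3))
(5, 0, R3, (2, 3))
(5, 1, R3, (2, 3))
(5, 2, R3, (2, 3))
(5, 3, R3, (2, 3))
(6, 0, R2, (0, 2))
(6, 0, R3, (2, 3))
(6, 0, R4, (0, 3))
(6, 1, R3, (2, 3))
(6, 2, R3, (2, 3))
(6, 3, R3, (2, 3))
(7, 0, R2, (0, 3))
(7, 0, R3, (2, 3))
(7, 0, R8, (0, 3))
(7, 1, R3, (2, 3))
(7, 2, R3, (2, 3))
(7, 3, R3, (2, 3))
(8, 0, R1, (1, 2))
(8, 0, R2, (0, 1))
(8, 0, R2, (0, 2))
(8, 0, R3, (2, 3))
(8, 0, R7, (3,))
(8, 1, R3, (2, 3))
(8, 2, R3, (2, 3))
(8, 3, R3, (2, 3))
(8, 3, R6, (0, 3))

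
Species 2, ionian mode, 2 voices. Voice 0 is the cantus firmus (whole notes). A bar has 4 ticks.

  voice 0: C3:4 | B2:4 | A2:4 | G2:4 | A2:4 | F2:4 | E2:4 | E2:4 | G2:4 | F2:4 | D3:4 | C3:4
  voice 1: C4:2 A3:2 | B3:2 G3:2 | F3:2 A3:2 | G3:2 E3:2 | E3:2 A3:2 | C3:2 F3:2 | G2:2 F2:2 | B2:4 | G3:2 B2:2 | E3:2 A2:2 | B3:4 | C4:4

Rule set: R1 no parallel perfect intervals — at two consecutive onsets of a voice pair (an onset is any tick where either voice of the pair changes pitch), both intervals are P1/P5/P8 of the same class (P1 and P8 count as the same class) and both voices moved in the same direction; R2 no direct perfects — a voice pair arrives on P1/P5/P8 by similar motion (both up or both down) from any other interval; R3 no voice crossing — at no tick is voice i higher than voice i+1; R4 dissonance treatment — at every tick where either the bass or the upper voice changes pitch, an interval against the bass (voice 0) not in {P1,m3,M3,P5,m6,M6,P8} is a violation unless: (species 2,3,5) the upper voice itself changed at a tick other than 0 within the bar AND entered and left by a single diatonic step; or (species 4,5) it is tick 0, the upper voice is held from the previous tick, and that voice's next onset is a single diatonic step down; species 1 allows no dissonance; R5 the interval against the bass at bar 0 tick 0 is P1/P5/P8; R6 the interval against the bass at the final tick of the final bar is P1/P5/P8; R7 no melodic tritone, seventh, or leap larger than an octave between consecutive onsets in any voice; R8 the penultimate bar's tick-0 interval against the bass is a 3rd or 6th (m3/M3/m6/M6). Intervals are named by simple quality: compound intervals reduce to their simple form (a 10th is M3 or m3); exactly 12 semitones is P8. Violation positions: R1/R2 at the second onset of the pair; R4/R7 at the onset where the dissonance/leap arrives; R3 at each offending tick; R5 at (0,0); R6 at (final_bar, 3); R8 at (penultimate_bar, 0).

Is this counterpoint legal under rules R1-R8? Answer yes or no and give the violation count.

No (8 violations)

bar 0: v0=C3 v1=C4 (P8)
bar 1: v0=B2 v1=B3 (P8)
bar 2: v0=A2 v1=F3 (m6)
bar 3: v0=G2 v1=G3 (P8)
bar 4: v0=A2 v1=E3 (P5)
bar 5: v0=F2 v1=C3 (P5)
bar 6: v0=E2 v1=G2 (m3)
bar 7: v0=E2 v1=B2 (P5)
bar 8: v0=G2 v1=G3 (P8)
bar 9: v0=F2 v1=E3 (M7)
bar 10: v0=D3 v1=B3 (M6)
bar 11: v0=C3 v1=C4 (P8)
  R1 @ bar3.0: A2/A3 P8 -> G2/G3 P8 similar
  R2 @ bar5.0: A2/A3 P8 -> F2/C3 P5 similar
  R7 @ bar6.0: F3->G2 leap 10st
  R4 @ bar6.2: E2/F2 m2 untreated
  R7 @ bar7.0: F2->B2 leap 6st
  R2 @ bar8.0: E2/B2 P5 -> G2/G3 P8 similar
  R4 @ bar9.0: F2/E3 M7 untreated
  R7 @ bar10.0: A2->B3 leap 14st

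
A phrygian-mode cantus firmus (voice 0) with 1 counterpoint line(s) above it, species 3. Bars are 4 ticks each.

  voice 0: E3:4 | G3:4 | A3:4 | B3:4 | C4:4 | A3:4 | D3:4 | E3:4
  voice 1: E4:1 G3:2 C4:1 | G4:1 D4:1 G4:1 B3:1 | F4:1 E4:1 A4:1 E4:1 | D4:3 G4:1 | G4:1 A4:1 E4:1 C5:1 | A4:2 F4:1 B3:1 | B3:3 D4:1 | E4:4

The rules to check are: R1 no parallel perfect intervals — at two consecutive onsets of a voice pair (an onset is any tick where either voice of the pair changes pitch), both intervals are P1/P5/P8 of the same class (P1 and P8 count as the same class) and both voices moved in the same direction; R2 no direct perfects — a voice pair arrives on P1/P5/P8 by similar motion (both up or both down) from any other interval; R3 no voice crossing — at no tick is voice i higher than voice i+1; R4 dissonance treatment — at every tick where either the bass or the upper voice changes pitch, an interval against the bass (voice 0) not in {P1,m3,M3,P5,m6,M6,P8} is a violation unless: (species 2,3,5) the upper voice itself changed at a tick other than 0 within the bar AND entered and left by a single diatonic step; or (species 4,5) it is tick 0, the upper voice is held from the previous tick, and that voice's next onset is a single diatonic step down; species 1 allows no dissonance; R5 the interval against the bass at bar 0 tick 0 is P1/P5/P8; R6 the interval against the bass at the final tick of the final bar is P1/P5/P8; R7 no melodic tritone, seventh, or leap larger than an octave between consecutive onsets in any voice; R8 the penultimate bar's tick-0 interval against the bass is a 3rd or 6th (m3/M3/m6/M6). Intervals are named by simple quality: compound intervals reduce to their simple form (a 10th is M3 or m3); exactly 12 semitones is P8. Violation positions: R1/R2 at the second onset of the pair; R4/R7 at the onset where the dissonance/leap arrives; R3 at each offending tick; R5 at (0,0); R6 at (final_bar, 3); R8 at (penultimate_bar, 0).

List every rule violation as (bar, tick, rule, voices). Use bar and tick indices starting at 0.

(1, 0, R2, (0, 1))
(2, 0, R7, (1,))
(5, 0, R1, (0, 1))
(5, 3, R4, (0, 1))
(5, 3, R7, (1,))
(7, 0, R1, (0, 1))

bar 0: v0=E3 v1=E4 downbeat P8
bar 1: v0=G3 v1=G4 downbeat P8
bar 2: v0=A3 v1=F4 downbeat m6
bar 3: v0=B3 v1=D4 downbeat m3
bar 4: v0=C4 v1=G4 downbeat P5
bar 5: v0=A3 v1=A4 downbeat P8
bar 6: v0=D3 v1=B3 downbeat M6
bar 7: v0=E3 v1=E4 downbeat P8
  -> R2 @ bar 1 tick 0 v(0, 1): E3/C4 m6 -> G3/G4 P8 similar
  -> R7 @ bar 2 tick 0 v(1,): B3->F4 leap 6st
  -> R1 @ bar 5 tick 0 v(0, 1): C4/C5 P8 -> A3/A4 P8 similar
  -> R4 @ bar 5 tick 3 v(0, 1): A3/B3 M2 untreated
  -> R7 @ bar 5 tick 3 v(1,): F4->B3 leap 6st
  -> R1 @ bar 7 tick 0 v(0, 1): D3/D4 P8 -> E3/E4 P8 similar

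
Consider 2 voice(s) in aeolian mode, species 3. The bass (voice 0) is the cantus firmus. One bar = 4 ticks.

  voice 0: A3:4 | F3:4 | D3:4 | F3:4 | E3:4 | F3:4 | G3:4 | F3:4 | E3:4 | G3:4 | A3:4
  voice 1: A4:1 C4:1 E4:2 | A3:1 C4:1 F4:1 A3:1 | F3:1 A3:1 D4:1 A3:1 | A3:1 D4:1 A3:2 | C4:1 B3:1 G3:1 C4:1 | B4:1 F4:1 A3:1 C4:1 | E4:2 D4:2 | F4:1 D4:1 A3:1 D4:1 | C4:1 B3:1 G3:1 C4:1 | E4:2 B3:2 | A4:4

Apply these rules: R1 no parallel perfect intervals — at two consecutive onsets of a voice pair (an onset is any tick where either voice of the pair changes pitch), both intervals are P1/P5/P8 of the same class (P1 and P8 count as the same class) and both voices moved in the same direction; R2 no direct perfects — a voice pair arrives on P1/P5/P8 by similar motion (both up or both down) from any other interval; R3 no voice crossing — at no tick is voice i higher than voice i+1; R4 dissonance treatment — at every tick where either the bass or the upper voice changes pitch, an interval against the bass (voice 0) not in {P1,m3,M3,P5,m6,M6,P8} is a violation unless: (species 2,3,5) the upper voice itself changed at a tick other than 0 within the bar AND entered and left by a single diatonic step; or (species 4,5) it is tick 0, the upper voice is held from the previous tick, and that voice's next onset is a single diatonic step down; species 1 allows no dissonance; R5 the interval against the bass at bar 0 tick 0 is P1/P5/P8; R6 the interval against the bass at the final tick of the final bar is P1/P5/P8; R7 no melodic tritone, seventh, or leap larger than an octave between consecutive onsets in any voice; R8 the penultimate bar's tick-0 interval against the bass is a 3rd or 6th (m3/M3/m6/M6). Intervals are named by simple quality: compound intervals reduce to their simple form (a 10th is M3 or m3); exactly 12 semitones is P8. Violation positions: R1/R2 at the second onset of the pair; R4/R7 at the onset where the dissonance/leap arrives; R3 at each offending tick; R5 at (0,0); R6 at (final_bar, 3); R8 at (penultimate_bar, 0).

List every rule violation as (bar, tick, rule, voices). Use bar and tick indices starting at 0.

bar 0: v0=A3 v1=A4 downbeat P8
bar 1: v0=F3 v1=A3 downbeat M3
bar 2: v0=D3 v1=F3 downbeat m3
bar 3: v0=F3 v1=A3 downbeat M3
bar 4: v0=E3 v1=C4 downbeat m6
bar 5: v0=F3 v1=B4 downbeat TT
bar 6: v0=G3 v1=E4 downbeat M6
bar 7: v0=F3 v1=F4 downbeat P8
bar 8: v0=E3 v1=C4 downbeat m6
bar 9: v0=G3 v1=E4 downbeat M6
bar 10: v0=A3 v1=A4 downbeat P8
  -> R4 @ bar 5 tick 0 v(0, 1): F3/B4 TT untreated
  -> R7 @ bar 5 tick 0 v(1,): C4->B4 leap 11st
  -> R7 @ bar 5 tick 1 v(1,): B4->F4 leap 6st
  -> R2 @ bar 10 tick 0 v(0, 1): G3/B3 M3 -> A3/A4 P8 similar
  -> R7 @ bar 10 tick 0 v(1,): B3->A4 leap 10st

(5, 0, R4, (0, 1))
(5, 0, R7, (1,))
(5, 1, R7, (1,))
(10, 0, R2, (0, 1))
(10, 0, R7, (1,))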